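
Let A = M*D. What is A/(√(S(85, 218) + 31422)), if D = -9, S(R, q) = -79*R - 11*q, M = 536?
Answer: -4824*√22309/22309 ≈ -32.297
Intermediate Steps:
A = -4824 (A = 536*(-9) = -4824)
A/(√(S(85, 218) + 31422)) = -4824/√((-79*85 - 11*218) + 31422) = -4824/√((-6715 - 2398) + 31422) = -4824/√(-9113 + 31422) = -4824*√22309/22309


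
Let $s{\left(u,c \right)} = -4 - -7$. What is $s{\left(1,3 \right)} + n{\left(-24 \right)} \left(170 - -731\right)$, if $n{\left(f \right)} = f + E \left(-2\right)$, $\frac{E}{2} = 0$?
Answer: $-21621$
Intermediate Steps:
$E = 0$ ($E = 2 \cdot 0 = 0$)
$n{\left(f \right)} = f$ ($n{\left(f \right)} = f + 0 \left(-2\right) = f + 0 = f$)
$s{\left(u,c \right)} = 3$ ($s{\left(u,c \right)} = -4 + 7 = 3$)
$s{\left(1,3 \right)} + n{\left(-24 \right)} \left(170 - -731\right) = 3 - 24 \left(170 - -731\right) = 3 - 24 \left(170 + 731\right) = 3 - 21624 = -21621$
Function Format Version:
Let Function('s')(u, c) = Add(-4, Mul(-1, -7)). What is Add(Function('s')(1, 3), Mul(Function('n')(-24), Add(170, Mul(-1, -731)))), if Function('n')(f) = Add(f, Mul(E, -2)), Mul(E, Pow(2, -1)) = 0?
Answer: -21621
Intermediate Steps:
E = 0 (E = Mul(2, 0) = 0)
Function('n')(f) = f (Function('n')(f) = Add(f, Mul(0, -2)) = Add(f, 0) = f)
Function('s')(u, c) = 3 (Function('s')(u, c) = Add(-4, 7) = 3)
Add(Function('s')(1, 3), Mul(Function('n')(-24), Add(170, Mul(-1, -731)))) = Add(3, Mul(-24, Add(170, Mul(-1, -731)))) = Add(3, Mul(-24, Add(170, 731))) = Add(3, Mul(-24, 901)) = Add(3, -21624) = -21621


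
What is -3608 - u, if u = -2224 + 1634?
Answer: -3018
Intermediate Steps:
u = -590
-3608 - u = -3608 - 1*(-590) = -3608 + 590 = -3018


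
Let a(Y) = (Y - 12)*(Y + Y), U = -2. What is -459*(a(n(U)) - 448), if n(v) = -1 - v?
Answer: 215730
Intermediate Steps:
a(Y) = 2*Y*(-12 + Y) (a(Y) = (-12 + Y)*(2*Y) = 2*Y*(-12 + Y))
-459*(a(n(U)) - 448) = -459*(2*(-1 - 1*(-2))*(-12 + (-1 - 1*(-2))) - 448) = -459*(2*(-1 + 2)*(-12 + (-1 + 2)) - 448) = -459*(2*1*(-12 + 1) - 448) = -459*(2*1*(-11) - 448) = -459*(-22 - 448) = -459*(-470) = 215730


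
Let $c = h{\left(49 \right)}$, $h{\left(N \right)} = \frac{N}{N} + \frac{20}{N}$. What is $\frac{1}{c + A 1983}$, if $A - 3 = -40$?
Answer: $- \frac{49}{3595110} \approx -1.363 \cdot 10^{-5}$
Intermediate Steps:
$h{\left(N \right)} = 1 + \frac{20}{N}$
$A = -37$ ($A = 3 - 40 = -37$)
$c = \frac{69}{49}$ ($c = \frac{20 + 49}{49} = \frac{1}{49} \cdot 69 = \frac{69}{49} \approx 1.4082$)
$\frac{1}{c + A 1983} = \frac{1}{\frac{69}{49} - 73371} = \frac{1}{- \frac{3595110}{49}} = - \frac{49}{3595110}$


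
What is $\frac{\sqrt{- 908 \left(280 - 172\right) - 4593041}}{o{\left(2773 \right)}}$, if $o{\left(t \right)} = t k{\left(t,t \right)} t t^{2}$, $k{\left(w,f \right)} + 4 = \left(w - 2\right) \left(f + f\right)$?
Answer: $\frac{i \sqrt{4691105}}{908690015828075298042} \approx 2.3835 \cdot 10^{-18} i$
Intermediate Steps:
$k{\left(w,f \right)} = -4 + 2 f \left(-2 + w\right)$ ($k{\left(w,f \right)} = -4 + \left(w - 2\right) \left(f + f\right) = -4 + \left(-2 + w\right) 2 f = -4 + 2 f \left(-2 + w\right)$)
$o{\left(t \right)} = t^{4} \left(-4 - 4 t + 2 t^{2}\right)$ ($o{\left(t \right)} = t \left(-4 - 4 t + 2 t t\right) t t^{2} = t \left(-4 - 4 t + 2 t^{2}\right) t t^{2} = t^{2} \left(-4 - 4 t + 2 t^{2}\right) t^{2} = t^{4} \left(-4 - 4 t + 2 t^{2}\right)$)
$\frac{\sqrt{- 908 \left(280 - 172\right) - 4593041}}{o{\left(2773 \right)}} = \frac{\sqrt{- 908 \left(280 - 172\right) - 4593041}}{2 \cdot 2773^{4} \left(-2 + 2773^{2} - 5546\right)} = \frac{\sqrt{\left(-908\right) 108 - 4593041}}{2 \cdot 59128856241841 \left(-2 + 7689529 - 5546\right)} = \frac{\sqrt{-98064 - 4593041}}{2 \cdot 59128856241841 \cdot 7683981} = \frac{\sqrt{-4691105}}{908690015828075298042} = i \sqrt{4691105} \cdot \frac{1}{908690015828075298042} = \frac{i \sqrt{4691105}}{908690015828075298042}$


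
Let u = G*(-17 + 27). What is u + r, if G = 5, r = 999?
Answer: 1049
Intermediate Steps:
u = 50 (u = 5*(-17 + 27) = 5*10 = 50)
u + r = 50 + 999 = 1049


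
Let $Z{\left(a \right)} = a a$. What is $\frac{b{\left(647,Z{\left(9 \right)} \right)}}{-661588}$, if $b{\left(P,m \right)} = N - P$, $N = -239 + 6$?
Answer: $\frac{220}{165397} \approx 0.0013301$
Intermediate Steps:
$Z{\left(a \right)} = a^{2}$
$N = -233$
$b{\left(P,m \right)} = -233 - P$
$\frac{b{\left(647,Z{\left(9 \right)} \right)}}{-661588} = \frac{-233 - 647}{-661588} = \left(-233 - 647\right) \left(- \frac{1}{661588}\right) = \left(-880\right) \left(- \frac{1}{661588}\right) = \frac{220}{165397}$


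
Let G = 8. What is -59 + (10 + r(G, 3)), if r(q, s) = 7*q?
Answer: 7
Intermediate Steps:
-59 + (10 + r(G, 3)) = -59 + (10 + 7*8) = -59 + (10 + 56) = -59 + 66 = 7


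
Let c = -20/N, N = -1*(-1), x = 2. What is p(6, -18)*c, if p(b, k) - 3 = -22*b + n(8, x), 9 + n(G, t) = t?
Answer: 2720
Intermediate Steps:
N = 1
n(G, t) = -9 + t
p(b, k) = -4 - 22*b (p(b, k) = 3 + (-22*b + (-9 + 2)) = 3 + (-22*b - 7) = 3 + (-7 - 22*b) = -4 - 22*b)
c = -20 (c = -20/1 = -20*1 = -20)
p(6, -18)*c = (-4 - 22*6)*(-20) = (-4 - 132)*(-20) = -136*(-20) = 2720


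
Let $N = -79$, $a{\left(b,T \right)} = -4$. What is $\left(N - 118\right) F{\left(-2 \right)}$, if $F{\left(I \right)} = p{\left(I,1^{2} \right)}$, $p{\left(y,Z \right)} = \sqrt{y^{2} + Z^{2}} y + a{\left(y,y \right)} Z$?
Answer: $788 + 394 \sqrt{5} \approx 1669.0$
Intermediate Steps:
$p{\left(y,Z \right)} = - 4 Z + y \sqrt{Z^{2} + y^{2}}$ ($p{\left(y,Z \right)} = \sqrt{y^{2} + Z^{2}} y - 4 Z = \sqrt{Z^{2} + y^{2}} y - 4 Z = y \sqrt{Z^{2} + y^{2}} - 4 Z = - 4 Z + y \sqrt{Z^{2} + y^{2}}$)
$F{\left(I \right)} = -4 + I \sqrt{1 + I^{2}}$ ($F{\left(I \right)} = - 4 \cdot 1^{2} + I \sqrt{\left(1^{2}\right)^{2} + I^{2}} = \left(-4\right) 1 + I \sqrt{1^{2} + I^{2}} = -4 + I \sqrt{1 + I^{2}}$)
$\left(N - 118\right) F{\left(-2 \right)} = \left(-79 - 118\right) \left(-4 - 2 \sqrt{1 + \left(-2\right)^{2}}\right) = - 197 \left(-4 - 2 \sqrt{1 + 4}\right) = - 197 \left(-4 - 2 \sqrt{5}\right) = 788 + 394 \sqrt{5}$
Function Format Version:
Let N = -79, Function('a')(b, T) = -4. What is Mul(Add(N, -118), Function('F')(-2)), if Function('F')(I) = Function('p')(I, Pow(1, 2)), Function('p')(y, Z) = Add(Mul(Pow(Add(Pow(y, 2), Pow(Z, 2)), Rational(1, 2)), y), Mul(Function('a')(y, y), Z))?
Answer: Add(788, Mul(394, Pow(5, Rational(1, 2)))) ≈ 1669.0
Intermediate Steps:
Function('p')(y, Z) = Add(Mul(-4, Z), Mul(y, Pow(Add(Pow(Z, 2), Pow(y, 2)), Rational(1, 2)))) (Function('p')(y, Z) = Add(Mul(Pow(Add(Pow(y, 2), Pow(Z, 2)), Rational(1, 2)), y), Mul(-4, Z)) = Add(Mul(Pow(Add(Pow(Z, 2), Pow(y, 2)), Rational(1, 2)), y), Mul(-4, Z)) = Add(Mul(y, Pow(Add(Pow(Z, 2), Pow(y, 2)), Rational(1, 2))), Mul(-4, Z)) = Add(Mul(-4, Z), Mul(y, Pow(Add(Pow(Z, 2), Pow(y, 2)), Rational(1, 2)))))
Function('F')(I) = Add(-4, Mul(I, Pow(Add(1, Pow(I, 2)), Rational(1, 2)))) (Function('F')(I) = Add(Mul(-4, Pow(1, 2)), Mul(I, Pow(Add(Pow(Pow(1, 2), 2), Pow(I, 2)), Rational(1, 2)))) = Add(Mul(-4, 1), Mul(I, Pow(Add(Pow(1, 2), Pow(I, 2)), Rational(1, 2)))) = Add(-4, Mul(I, Pow(Add(1, Pow(I, 2)), Rational(1, 2)))))
Mul(Add(N, -118), Function('F')(-2)) = Mul(Add(-79, -118), Add(-4, Mul(-2, Pow(Add(1, Pow(-2, 2)), Rational(1, 2))))) = Mul(-197, Add(-4, Mul(-2, Pow(Add(1, 4), Rational(1, 2))))) = Mul(-197, Add(-4, Mul(-2, Pow(5, Rational(1, 2))))) = Add(788, Mul(394, Pow(5, Rational(1, 2))))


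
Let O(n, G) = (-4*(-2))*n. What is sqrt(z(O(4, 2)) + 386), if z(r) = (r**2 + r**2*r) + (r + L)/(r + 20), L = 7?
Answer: sqrt(136715)/2 ≈ 184.88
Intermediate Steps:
O(n, G) = 8*n
z(r) = r**2 + r**3 + (7 + r)/(20 + r) (z(r) = (r**2 + r**2*r) + (r + 7)/(r + 20) = (r**2 + r**3) + (7 + r)/(20 + r) = r**2 + r**3 + (7 + r)/(20 + r))
sqrt(z(O(4, 2)) + 386) = sqrt((7 + 8*4 + (8*4)**4 + 20*(8*4)**2 + 21*(8*4)**3)/(20 + 8*4) + 386) = sqrt((7 + 32 + 32**4 + 20*32**2 + 21*32**3)/(20 + 32) + 386) = sqrt((7 + 32 + 1048576 + 20*1024 + 21*32768)/52 + 386) = sqrt((7 + 32 + 1048576 + 20480 + 688128)/52 + 386) = sqrt((1/52)*1757223 + 386) = sqrt(135171/4 + 386) = sqrt(136715/4) = sqrt(136715)/2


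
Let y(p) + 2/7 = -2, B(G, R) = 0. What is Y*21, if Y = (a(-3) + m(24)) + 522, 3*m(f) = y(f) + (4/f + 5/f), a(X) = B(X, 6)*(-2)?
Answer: 87589/8 ≈ 10949.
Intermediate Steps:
y(p) = -16/7 (y(p) = -2/7 - 2 = -16/7)
a(X) = 0 (a(X) = 0*(-2) = 0)
m(f) = -16/21 + 3/f (m(f) = (-16/7 + (4/f + 5/f))/3 = (-16/7 + 9/f)/3 = -16/21 + 3/f)
Y = 87589/168 (Y = (0 + (-16/21 + 3/24)) + 522 = (0 + (-16/21 + 3*(1/24))) + 522 = (0 + (-16/21 + 1/8)) + 522 = (0 - 107/168) + 522 = -107/168 + 522 = 87589/168 ≈ 521.36)
Y*21 = (87589/168)*21 = 87589/8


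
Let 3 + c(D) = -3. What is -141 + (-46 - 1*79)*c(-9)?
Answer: 609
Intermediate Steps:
c(D) = -6 (c(D) = -3 - 3 = -6)
-141 + (-46 - 1*79)*c(-9) = -141 + (-46 - 1*79)*(-6) = -141 + (-46 - 79)*(-6) = -141 - 125*(-6) = -141 + 750 = 609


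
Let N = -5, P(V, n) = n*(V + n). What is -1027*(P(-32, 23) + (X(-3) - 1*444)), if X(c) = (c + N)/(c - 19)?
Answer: 7350239/11 ≈ 6.6820e+5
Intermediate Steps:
X(c) = (-5 + c)/(-19 + c) (X(c) = (c - 5)/(c - 19) = (-5 + c)/(-19 + c))
-1027*(P(-32, 23) + (X(-3) - 1*444)) = -1027*(23*(-32 + 23) + ((-5 - 3)/(-19 - 3) - 1*444)) = -1027*(23*(-9) + (-8/(-22) - 444)) = -1027*(-207 + (-1/22*(-8) - 444)) = -1027*(-207 + (4/11 - 444)) = -1027*(-207 - 4880/11) = -1027*(-7157/11) = 7350239/11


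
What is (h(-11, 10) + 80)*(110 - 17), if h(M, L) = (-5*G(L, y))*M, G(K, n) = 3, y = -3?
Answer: 22785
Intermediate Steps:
h(M, L) = -15*M (h(M, L) = (-5*3)*M = -15*M)
(h(-11, 10) + 80)*(110 - 17) = (-15*(-11) + 80)*(110 - 17) = (165 + 80)*93 = 245*93 = 22785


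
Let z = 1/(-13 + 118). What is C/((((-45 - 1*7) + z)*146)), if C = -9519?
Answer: 999495/797014 ≈ 1.2540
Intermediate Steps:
z = 1/105 ≈ 0.0095238
C/((((-45 - 1*7) + z)*146)) = -9519*1/(146*((-45 - 1*7) + 1/105)) = -9519*1/(146*((-45 - 7) + 1/105)) = -9519*1/(146*(-52 + 1/105)) = -9519/((-5459/105*146)) = -9519/(-797014/105) = -9519*(-105/797014) = 999495/797014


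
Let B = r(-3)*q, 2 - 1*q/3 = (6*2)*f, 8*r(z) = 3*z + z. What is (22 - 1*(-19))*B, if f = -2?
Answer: -4797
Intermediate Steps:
r(z) = z/2 (r(z) = (3*z + z)/8 = (4*z)/8 = z/2)
q = 78 (q = 6 - 3*6*2*(-2) = 6 - 36*(-2) = 6 - 3*(-24) = 6 + 72 = 78)
B = -117 (B = ((1/2)*(-3))*78 = -3/2*78 = -117)
(22 - 1*(-19))*B = (22 - 1*(-19))*(-117) = (22 + 19)*(-117) = 41*(-117) = -4797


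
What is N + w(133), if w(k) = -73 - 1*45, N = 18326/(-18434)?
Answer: -1096769/9217 ≈ -118.99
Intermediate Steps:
N = -9163/9217 (N = 18326*(-1/18434) = -9163/9217 ≈ -0.99414)
w(k) = -118 (w(k) = -73 - 45 = -118)
N + w(133) = -9163/9217 - 118 = -1096769/9217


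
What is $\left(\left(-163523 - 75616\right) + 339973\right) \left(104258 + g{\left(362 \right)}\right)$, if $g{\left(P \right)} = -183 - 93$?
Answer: $10484920988$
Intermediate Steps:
$g{\left(P \right)} = -276$
$\left(\left(-163523 - 75616\right) + 339973\right) \left(104258 + g{\left(362 \right)}\right) = \left(\left(-163523 - 75616\right) + 339973\right) \left(104258 - 276\right) = \left(-239139 + 339973\right) 103982 = 100834 \cdot 103982 = 10484920988$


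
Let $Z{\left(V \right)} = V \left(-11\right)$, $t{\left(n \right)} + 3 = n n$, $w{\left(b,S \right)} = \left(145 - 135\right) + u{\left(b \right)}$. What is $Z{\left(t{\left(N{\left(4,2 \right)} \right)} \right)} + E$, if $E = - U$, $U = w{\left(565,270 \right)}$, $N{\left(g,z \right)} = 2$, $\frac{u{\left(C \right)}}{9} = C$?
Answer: $-5106$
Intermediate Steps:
$u{\left(C \right)} = 9 C$
$w{\left(b,S \right)} = 10 + 9 b$ ($w{\left(b,S \right)} = \left(145 - 135\right) + 9 b = 10 + 9 b$)
$t{\left(n \right)} = -3 + n^{2}$ ($t{\left(n \right)} = -3 + n n = -3 + n^{2}$)
$U = 5095$ ($U = 10 + 9 \cdot 565 = 10 + 5085 = 5095$)
$Z{\left(V \right)} = - 11 V$
$E = -5095$ ($E = \left(-1\right) 5095 = -5095$)
$Z{\left(t{\left(N{\left(4,2 \right)} \right)} \right)} + E = - 11 \left(-3 + 2^{2}\right) - 5095 = - 11 \left(-3 + 4\right) - 5095 = \left(-11\right) 1 - 5095 = -11 - 5095 = -5106$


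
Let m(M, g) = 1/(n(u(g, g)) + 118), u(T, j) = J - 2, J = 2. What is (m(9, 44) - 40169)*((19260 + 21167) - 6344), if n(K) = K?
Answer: -161551409103/118 ≈ -1.3691e+9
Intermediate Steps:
u(T, j) = 0 (u(T, j) = 2 - 2 = 0)
m(M, g) = 1/118 (m(M, g) = 1/(0 + 118) = 1/118)
(m(9, 44) - 40169)*((19260 + 21167) - 6344) = (1/118 - 40169)*((19260 + 21167) - 6344) = -4739941*(40427 - 6344)/118 = -4739941/118*34083 = -161551409103/118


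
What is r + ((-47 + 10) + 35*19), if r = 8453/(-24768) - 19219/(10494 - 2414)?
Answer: 7820903743/12507840 ≈ 625.28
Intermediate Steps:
r = -34019777/12507840 (r = 8453*(-1/24768) - 19219/8080 = -8453/24768 - 19219*1/8080 = -8453/24768 - 19219/8080 = -34019777/12507840 ≈ -2.7199)
r + ((-47 + 10) + 35*19) = -34019777/12507840 + ((-47 + 10) + 35*19) = -34019777/12507840 + (-37 + 665) = -34019777/12507840 + 628 = 7820903743/12507840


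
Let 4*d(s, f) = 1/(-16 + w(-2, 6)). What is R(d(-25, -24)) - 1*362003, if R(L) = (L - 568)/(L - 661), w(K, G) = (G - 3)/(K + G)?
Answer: -14596650317/40322 ≈ -3.6200e+5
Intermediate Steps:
w(K, G) = (-3 + G)/(G + K)
d(s, f) = -1/61 (d(s, f) = 1/(4*(-16 + (-3 + 6)/(6 - 2))) = 1/(4*(-16 + 3/4)) = 1/(4*(-16 + (¼)*3)) = 1/(4*(-16 + ¾)) = 1/(4*(-61/4)) = (¼)*(-4/61) = -1/61)
R(L) = (-568 + L)/(-661 + L)
R(d(-25, -24)) - 1*362003 = (-568 - 1/61)/(-661 - 1/61) - 1*362003 = -34649/61/(-40322/61) - 362003 = -61/40322*(-34649/61) - 362003 = 34649/40322 - 362003 = -14596650317/40322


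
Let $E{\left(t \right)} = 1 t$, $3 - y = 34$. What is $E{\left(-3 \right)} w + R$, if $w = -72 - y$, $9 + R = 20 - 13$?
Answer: $121$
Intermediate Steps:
$R = -2$ ($R = -9 + \left(20 - 13\right) = -9 + 7 = -2$)
$y = -31$ ($y = 3 - 34 = -31$)
$E{\left(t \right)} = t$
$w = -41$ ($w = -72 - -31 = -72 + 31 = -41$)
$E{\left(-3 \right)} w + R = \left(-3\right) \left(-41\right) - 2 = 123 - 2 = 121$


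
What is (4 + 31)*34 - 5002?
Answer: -3812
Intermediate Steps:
(4 + 31)*34 - 5002 = 35*34 - 5002 = 1190 - 5002 = -3812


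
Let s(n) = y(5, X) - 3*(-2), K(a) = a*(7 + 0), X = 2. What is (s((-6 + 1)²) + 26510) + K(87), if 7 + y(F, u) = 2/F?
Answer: 135592/5 ≈ 27118.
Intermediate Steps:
y(F, u) = -7 + 2/F
K(a) = 7*a (K(a) = a*7 = 7*a)
s(n) = -⅗ (s(n) = (-7 + 2/5) - 3*(-2) = (-7 + 2*(⅕)) + 6 = (-7 + ⅖) + 6 = -33/5 + 6 = -⅗)
(s((-6 + 1)²) + 26510) + K(87) = (-⅗ + 26510) + 7*87 = 132547/5 + 609 = 135592/5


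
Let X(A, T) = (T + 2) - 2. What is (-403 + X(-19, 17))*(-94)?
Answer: 36284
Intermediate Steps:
X(A, T) = T (X(A, T) = (2 + T) - 2 = T)
(-403 + X(-19, 17))*(-94) = (-403 + 17)*(-94) = -386*(-94) = 36284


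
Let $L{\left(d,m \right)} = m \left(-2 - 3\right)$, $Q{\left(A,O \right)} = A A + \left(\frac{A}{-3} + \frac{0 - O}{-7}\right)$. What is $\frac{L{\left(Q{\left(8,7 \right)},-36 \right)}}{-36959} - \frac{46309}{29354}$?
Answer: $- \frac{132062927}{83453422} \approx -1.5825$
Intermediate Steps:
$Q{\left(A,O \right)} = A^{2} - \frac{A}{3} + \frac{O}{7}$ ($Q{\left(A,O \right)} = A^{2} + \left(A \left(- \frac{1}{3}\right) + - O \left(- \frac{1}{7}\right)\right) = A^{2} - \left(- \frac{O}{7} + \frac{A}{3}\right) = A^{2} - \frac{A}{3} + \frac{O}{7}$)
$L{\left(d,m \right)} = - 5 m$ ($L{\left(d,m \right)} = m \left(-5\right) = - 5 m$)
$\frac{L{\left(Q{\left(8,7 \right)},-36 \right)}}{-36959} - \frac{46309}{29354} = \frac{\left(-5\right) \left(-36\right)}{-36959} - \frac{46309}{29354} = 180 \left(- \frac{1}{36959}\right) - \frac{46309}{29354} = - \frac{180}{36959} - \frac{46309}{29354} = - \frac{132062927}{83453422}$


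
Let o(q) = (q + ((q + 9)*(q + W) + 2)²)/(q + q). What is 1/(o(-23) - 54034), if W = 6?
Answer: -46/2543141 ≈ -1.8088e-5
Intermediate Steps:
o(q) = (q + (2 + (6 + q)*(9 + q))²)/(2*q) (o(q) = (q + ((q + 9)*(q + 6) + 2)²)/(q + q) = (q + ((9 + q)*(6 + q) + 2)²)/((2*q)) = (q + ((6 + q)*(9 + q) + 2)²)*(1/(2*q)) = (q + (2 + (6 + q)*(9 + q))²)*(1/(2*q)) = (q + (2 + (6 + q)*(9 + q))²)/(2*q))
1/(o(-23) - 54034) = 1/((½)*(-23 + (56 + (-23)² + 15*(-23))²)/(-23) - 54034) = 1/((½)*(-1/23)*(-23 + (56 + 529 - 345)²) - 54034) = 1/((½)*(-1/23)*(-23 + 240²) - 54034) = 1/((½)*(-1/23)*(-23 + 57600) - 54034) = 1/((½)*(-1/23)*57577 - 54034) = 1/(-57577/46 - 54034) = 1/(-2543141/46) = -46/2543141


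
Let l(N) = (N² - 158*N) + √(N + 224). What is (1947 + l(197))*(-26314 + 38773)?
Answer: 119980170 + 12459*√421 ≈ 1.2024e+8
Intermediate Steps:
l(N) = N² + √(224 + N) - 158*N (l(N) = (N² - 158*N) + √(224 + N) = N² + √(224 + N) - 158*N)
(1947 + l(197))*(-26314 + 38773) = (1947 + (197² + √(224 + 197) - 158*197))*(-26314 + 38773) = (1947 + (38809 + √421 - 31126))*12459 = (1947 + (7683 + √421))*12459 = (9630 + √421)*12459 = 119980170 + 12459*√421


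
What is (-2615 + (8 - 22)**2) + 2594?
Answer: 175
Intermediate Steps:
(-2615 + (8 - 22)**2) + 2594 = (-2615 + (-14)**2) + 2594 = (-2615 + 196) + 2594 = -2419 + 2594 = 175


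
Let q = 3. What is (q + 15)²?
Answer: 324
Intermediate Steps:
(q + 15)² = (3 + 15)² = 18² = 324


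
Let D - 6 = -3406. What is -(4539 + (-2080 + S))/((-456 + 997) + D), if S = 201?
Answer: 2660/2859 ≈ 0.93040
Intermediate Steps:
D = -3400 (D = 6 - 3406 = -3400)
-(4539 + (-2080 + S))/((-456 + 997) + D) = -(4539 + (-2080 + 201))/((-456 + 997) - 3400) = -(4539 - 1879)/(541 - 3400) = -2660/(-2859) = -2660*(-1)/2859 = -1*(-2660/2859) = 2660/2859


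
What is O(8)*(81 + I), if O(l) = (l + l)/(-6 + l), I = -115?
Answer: -272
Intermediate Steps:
O(l) = 2*l/(-6 + l) (O(l) = (2*l)/(-6 + l) = 2*l/(-6 + l))
O(8)*(81 + I) = (2*8/(-6 + 8))*(81 - 115) = (2*8/2)*(-34) = (2*8*(½))*(-34) = 8*(-34) = -272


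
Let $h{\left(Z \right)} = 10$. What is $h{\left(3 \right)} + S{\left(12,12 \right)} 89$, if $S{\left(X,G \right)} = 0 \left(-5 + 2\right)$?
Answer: $10$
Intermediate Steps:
$S{\left(X,G \right)} = 0$ ($S{\left(X,G \right)} = 0 \left(-3\right) = 0$)
$h{\left(3 \right)} + S{\left(12,12 \right)} 89 = 10 + 0 \cdot 89 = 10 + 0 = 10$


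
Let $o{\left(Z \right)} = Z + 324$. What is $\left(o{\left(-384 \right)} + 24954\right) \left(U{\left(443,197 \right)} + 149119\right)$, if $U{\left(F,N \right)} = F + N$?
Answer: $3728100546$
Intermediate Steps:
$o{\left(Z \right)} = 324 + Z$
$\left(o{\left(-384 \right)} + 24954\right) \left(U{\left(443,197 \right)} + 149119\right) = \left(\left(324 - 384\right) + 24954\right) \left(\left(443 + 197\right) + 149119\right) = \left(-60 + 24954\right) \left(640 + 149119\right) = 24894 \cdot 149759 = 3728100546$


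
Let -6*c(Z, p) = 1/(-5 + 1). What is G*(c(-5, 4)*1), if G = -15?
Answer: -5/8 ≈ -0.62500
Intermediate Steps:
c(Z, p) = 1/24 (c(Z, p) = -1/(6*(-5 + 1)) = -⅙/(-4) = -⅙*(-¼) = 1/24)
G*(c(-5, 4)*1) = -5/8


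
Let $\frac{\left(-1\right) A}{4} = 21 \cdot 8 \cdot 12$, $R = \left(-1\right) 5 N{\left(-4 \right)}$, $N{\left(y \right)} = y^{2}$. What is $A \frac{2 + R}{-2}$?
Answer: $-314496$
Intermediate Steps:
$R = -80$ ($R = \left(-1\right) 5 \left(-4\right)^{2} = \left(-5\right) 16 = -80$)
$A = -8064$ ($A = - 4 \cdot 21 \cdot 8 \cdot 12 = - 4 \cdot 168 \cdot 12 = \left(-4\right) 2016 = -8064$)
$A \frac{2 + R}{-2} = - 8064 \frac{2 - 80}{-2} = - 8064 \left(\left(-78\right) \left(- \frac{1}{2}\right)\right) = \left(-8064\right) 39 = -314496$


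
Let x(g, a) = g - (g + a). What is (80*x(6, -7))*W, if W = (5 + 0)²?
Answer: 14000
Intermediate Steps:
W = 25 (W = 5² = 25)
x(g, a) = -a (x(g, a) = g - (a + g) = g + (-a - g) = -a)
(80*x(6, -7))*W = (80*(-1*(-7)))*25 = (80*7)*25 = 560*25 = 14000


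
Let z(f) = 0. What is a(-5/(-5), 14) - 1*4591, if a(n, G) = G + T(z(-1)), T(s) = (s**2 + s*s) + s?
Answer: -4577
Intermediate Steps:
T(s) = s + 2*s**2 (T(s) = (s**2 + s**2) + s = 2*s**2 + s = s + 2*s**2)
a(n, G) = G (a(n, G) = G + 0*(1 + 2*0) = G + 0*(1 + 0) = G + 0*1 = G + 0 = G)
a(-5/(-5), 14) - 1*4591 = 14 - 1*4591 = 14 - 4591 = -4577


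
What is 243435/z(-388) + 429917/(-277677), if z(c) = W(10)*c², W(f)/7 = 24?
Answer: -3601867691323/2340945952128 ≈ -1.5386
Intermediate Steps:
W(f) = 168 (W(f) = 7*24 = 168)
z(c) = 168*c²
243435/z(-388) + 429917/(-277677) = 243435/((168*(-388)²)) + 429917/(-277677) = 243435/((168*150544)) + 429917*(-1/277677) = 243435/25291392 - 429917/277677 = 243435*(1/25291392) - 429917/277677 = 81145/8430464 - 429917/277677 = -3601867691323/2340945952128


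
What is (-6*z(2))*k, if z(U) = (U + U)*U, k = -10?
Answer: 480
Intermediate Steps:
z(U) = 2*U² (z(U) = (2*U)*U = 2*U²)
(-6*z(2))*k = -12*2²*(-10) = -12*4*(-10) = -6*8*(-10) = -48*(-10) = 480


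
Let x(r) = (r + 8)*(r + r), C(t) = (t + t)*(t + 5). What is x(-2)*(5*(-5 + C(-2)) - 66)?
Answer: 3624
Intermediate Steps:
C(t) = 2*t*(5 + t) (C(t) = (2*t)*(5 + t) = 2*t*(5 + t))
x(r) = 2*r*(8 + r) (x(r) = (8 + r)*(2*r) = 2*r*(8 + r))
x(-2)*(5*(-5 + C(-2)) - 66) = (2*(-2)*(8 - 2))*(5*(-5 + 2*(-2)*(5 - 2)) - 66) = (2*(-2)*6)*(5*(-5 + 2*(-2)*3) - 66) = -24*(5*(-5 - 12) - 66) = -24*(5*(-17) - 66) = -24*(-85 - 66) = -24*(-151) = 3624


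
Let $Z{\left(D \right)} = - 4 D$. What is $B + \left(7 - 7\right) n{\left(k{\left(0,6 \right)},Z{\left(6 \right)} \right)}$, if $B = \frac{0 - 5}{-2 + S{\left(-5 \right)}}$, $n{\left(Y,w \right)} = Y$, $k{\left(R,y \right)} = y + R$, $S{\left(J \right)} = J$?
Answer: $\frac{5}{7} \approx 0.71429$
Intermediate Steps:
$k{\left(R,y \right)} = R + y$
$B = \frac{5}{7}$ ($B = \frac{0 - 5}{-2 - 5} = - \frac{5}{-7} = \left(-5\right) \left(- \frac{1}{7}\right) = \frac{5}{7} \approx 0.71429$)
$B + \left(7 - 7\right) n{\left(k{\left(0,6 \right)},Z{\left(6 \right)} \right)} = \frac{5}{7} + \left(7 - 7\right) \left(0 + 6\right) = \frac{5}{7} + 0 \cdot 6 = \frac{5}{7} + 0 = \frac{5}{7}$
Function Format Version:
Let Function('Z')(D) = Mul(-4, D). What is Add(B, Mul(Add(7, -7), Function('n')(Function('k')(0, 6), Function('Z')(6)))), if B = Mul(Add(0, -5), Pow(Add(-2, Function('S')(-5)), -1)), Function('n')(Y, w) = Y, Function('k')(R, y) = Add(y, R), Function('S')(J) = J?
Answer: Rational(5, 7) ≈ 0.71429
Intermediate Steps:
Function('k')(R, y) = Add(R, y)
B = Rational(5, 7) (B = Mul(Add(0, -5), Pow(Add(-2, -5), -1)) = Mul(-5, Pow(-7, -1)) = Mul(-5, Rational(-1, 7)) = Rational(5, 7) ≈ 0.71429)
Add(B, Mul(Add(7, -7), Function('n')(Function('k')(0, 6), Function('Z')(6)))) = Add(Rational(5, 7), Mul(Add(7, -7), Add(0, 6))) = Add(Rational(5, 7), Mul(0, 6)) = Add(Rational(5, 7), 0) = Rational(5, 7)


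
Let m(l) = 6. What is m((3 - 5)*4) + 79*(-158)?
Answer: -12476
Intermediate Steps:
m((3 - 5)*4) + 79*(-158) = 6 + 79*(-158) = 6 - 12482 = -12476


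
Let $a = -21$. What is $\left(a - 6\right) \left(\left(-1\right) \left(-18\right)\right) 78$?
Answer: $-37908$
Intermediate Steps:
$\left(a - 6\right) \left(\left(-1\right) \left(-18\right)\right) 78 = \left(-21 - 6\right) \left(\left(-1\right) \left(-18\right)\right) 78 = \left(-27\right) 18 \cdot 78 = \left(-486\right) 78 = -37908$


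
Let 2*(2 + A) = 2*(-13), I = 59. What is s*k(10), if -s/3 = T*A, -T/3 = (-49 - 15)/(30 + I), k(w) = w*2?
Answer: 172800/89 ≈ 1941.6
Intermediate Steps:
A = -15 (A = -2 + (2*(-13))/2 = -2 + (½)*(-26) = -2 - 13 = -15)
k(w) = 2*w
T = 192/89 (T = -3*(-49 - 15)/(30 + 59) = -(-192)/89 = -3*(-64/89) = 192/89 ≈ 2.1573)
s = 8640/89 (s = -576*(-15)/89 = -3*(-2880/89) = 8640/89 ≈ 97.079)
s*k(10) = 8640*(2*10)/89 = (8640/89)*20 = 172800/89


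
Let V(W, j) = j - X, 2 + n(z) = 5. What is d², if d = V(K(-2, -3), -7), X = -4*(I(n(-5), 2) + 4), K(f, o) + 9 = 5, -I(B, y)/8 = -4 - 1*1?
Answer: 28561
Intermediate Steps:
n(z) = 3 (n(z) = -2 + 5 = 3)
I(B, y) = 40 (I(B, y) = -8*(-4 - 1*1) = -8*(-4 - 1) = -8*(-5) = 40)
K(f, o) = -4 (K(f, o) = -9 + 5 = -4)
X = -176 (X = -4*(40 + 4) = -4*44 = -176)
V(W, j) = 176 + j (V(W, j) = j - 1*(-176) = j + 176 = 176 + j)
d = 169 (d = 176 - 7 = 169)
d² = 169² = 28561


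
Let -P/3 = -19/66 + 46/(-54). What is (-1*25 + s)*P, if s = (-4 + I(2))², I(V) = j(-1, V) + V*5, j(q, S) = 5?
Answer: 10832/33 ≈ 328.24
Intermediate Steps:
I(V) = 5 + 5*V (I(V) = 5 + V*5 = 5 + 5*V)
P = 677/198 (P = -3*(-19/66 + 46/(-54)) = -3*(-19*1/66 + 46*(-1/54)) = -3*(-19/66 - 23/27) = -3*(-677/594) = 677/198 ≈ 3.4192)
s = 121 (s = (-4 + (5 + 5*2))² = (-4 + (5 + 10))² = (-4 + 15)² = 11² = 121)
(-1*25 + s)*P = (-1*25 + 121)*(677/198) = (-25 + 121)*(677/198) = 96*(677/198) = 10832/33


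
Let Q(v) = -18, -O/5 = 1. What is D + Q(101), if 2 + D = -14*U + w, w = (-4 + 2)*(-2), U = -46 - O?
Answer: 558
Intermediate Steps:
O = -5 (O = -5*1 = -5)
U = -41 (U = -46 - 1*(-5) = -46 + 5 = -41)
w = 4 (w = -2*(-2) = 4)
D = 576 (D = -2 + (-14*(-41) + 4) = -2 + (574 + 4) = -2 + 578 = 576)
D + Q(101) = 576 - 18 = 558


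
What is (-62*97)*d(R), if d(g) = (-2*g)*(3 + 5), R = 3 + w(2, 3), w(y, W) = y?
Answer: 481120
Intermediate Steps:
R = 5 (R = 3 + 2 = 5)
d(g) = -16*g (d(g) = -2*g*8 = -16*g)
(-62*97)*d(R) = (-62*97)*(-16*5) = -6014*(-80) = 481120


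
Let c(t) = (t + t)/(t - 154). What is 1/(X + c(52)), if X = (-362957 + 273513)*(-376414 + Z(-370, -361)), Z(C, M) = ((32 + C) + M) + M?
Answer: 51/1721902007204 ≈ 2.9618e-11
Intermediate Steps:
Z(C, M) = 32 + C + 2*M (Z(C, M) = (32 + C + M) + M = 32 + C + 2*M)
X = 33762784456 (X = (-362957 + 273513)*(-376414 + (32 - 370 + 2*(-361))) = -89444*(-376414 + (32 - 370 - 722)) = -89444*(-376414 - 1060) = -89444*(-377474) = 33762784456)
c(t) = 2*t/(-154 + t) (c(t) = (2*t)/(-154 + t) = 2*t/(-154 + t))
1/(X + c(52)) = 1/(33762784456 + 2*52/(-154 + 52)) = 1/(33762784456 + 2*52/(-102)) = 1/(33762784456 + 2*52*(-1/102)) = 1/(33762784456 - 52/51) = 1/(1721902007204/51) = 51/1721902007204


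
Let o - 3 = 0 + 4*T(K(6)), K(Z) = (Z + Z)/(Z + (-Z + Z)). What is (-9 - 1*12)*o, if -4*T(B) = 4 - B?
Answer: -21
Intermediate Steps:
K(Z) = 2 (K(Z) = (2*Z)/(Z + 0) = (2*Z)/Z = 2)
T(B) = -1 + B/4 (T(B) = -(4 - B)/4 = -1 + B/4)
o = 1 (o = 3 + (0 + 4*(-1 + (¼)*2)) = 3 + (0 + 4*(-1 + ½)) = 3 + (0 + 4*(-½)) = 3 + (0 - 2) = 3 - 2 = 1)
(-9 - 1*12)*o = (-9 - 1*12)*1 = (-9 - 12)*1 = -21*1 = -21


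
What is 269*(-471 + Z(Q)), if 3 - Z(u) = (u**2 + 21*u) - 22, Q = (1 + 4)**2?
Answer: -429324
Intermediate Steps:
Q = 25 (Q = 5**2 = 25)
Z(u) = 25 - u**2 - 21*u (Z(u) = 3 - ((u**2 + 21*u) - 22) = 3 - (-22 + u**2 + 21*u) = 3 + (22 - u**2 - 21*u) = 25 - u**2 - 21*u)
269*(-471 + Z(Q)) = 269*(-471 + (25 - 1*25**2 - 21*25)) = 269*(-471 + (25 - 1*625 - 525)) = 269*(-471 + (25 - 625 - 525)) = 269*(-471 - 1125) = 269*(-1596) = -429324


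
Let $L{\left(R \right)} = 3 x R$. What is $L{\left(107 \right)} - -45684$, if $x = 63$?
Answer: $65907$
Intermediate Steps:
$L{\left(R \right)} = 189 R$ ($L{\left(R \right)} = 3 \cdot 63 R = 189 R$)
$L{\left(107 \right)} - -45684 = 189 \cdot 107 - -45684 = 20223 + 45684 = 65907$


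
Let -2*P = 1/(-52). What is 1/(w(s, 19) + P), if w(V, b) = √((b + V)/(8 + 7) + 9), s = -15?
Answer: -1560/1503409 + 10816*√2085/1503409 ≈ 0.32747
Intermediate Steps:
w(V, b) = √(9 + V/15 + b/15) (w(V, b) = √((V + b)/15 + 9) = √((V + b)*(1/15) + 9) = √((V/15 + b/15) + 9) = √(9 + V/15 + b/15))
P = 1/104 (P = -½/(-52) = -½*(-1/52) = 1/104 ≈ 0.0096154)
1/(w(s, 19) + P) = 1/(√(2025 + 15*(-15) + 15*19)/15 + 1/104) = 1/(√(2025 - 225 + 285)/15 + 1/104) = 1/(√2085/15 + 1/104) = 1/(1/104 + √2085/15)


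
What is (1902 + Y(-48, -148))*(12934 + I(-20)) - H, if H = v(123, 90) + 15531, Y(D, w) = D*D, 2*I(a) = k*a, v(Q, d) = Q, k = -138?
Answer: 60189030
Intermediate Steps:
I(a) = -69*a (I(a) = (-138*a)/2 = -69*a)
Y(D, w) = D**2
H = 15654 (H = 123 + 15531 = 15654)
(1902 + Y(-48, -148))*(12934 + I(-20)) - H = (1902 + (-48)**2)*(12934 - 69*(-20)) - 1*15654 = (1902 + 2304)*(12934 + 1380) - 15654 = 4206*14314 - 15654 = 60204684 - 15654 = 60189030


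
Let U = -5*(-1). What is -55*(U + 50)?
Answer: -3025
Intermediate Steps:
U = 5
-55*(U + 50) = -55*(5 + 50) = -55*55 = -3025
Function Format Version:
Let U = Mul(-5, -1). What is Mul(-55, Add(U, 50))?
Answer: -3025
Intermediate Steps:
U = 5
Mul(-55, Add(U, 50)) = Mul(-55, Add(5, 50)) = Mul(-55, 55) = -3025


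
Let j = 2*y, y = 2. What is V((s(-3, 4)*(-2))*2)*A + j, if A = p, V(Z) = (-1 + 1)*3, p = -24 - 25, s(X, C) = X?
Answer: 4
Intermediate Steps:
p = -49
j = 4 (j = 2*2 = 4)
V(Z) = 0 (V(Z) = 0*3 = 0)
A = -49
V((s(-3, 4)*(-2))*2)*A + j = 0*(-49) + 4 = 0 + 4 = 4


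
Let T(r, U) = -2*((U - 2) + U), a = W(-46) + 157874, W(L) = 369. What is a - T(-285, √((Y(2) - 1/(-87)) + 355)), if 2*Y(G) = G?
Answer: 158239 + 4*√2694651/87 ≈ 1.5831e+5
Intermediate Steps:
Y(G) = G/2
a = 158243 (a = 369 + 157874 = 158243)
T(r, U) = 4 - 4*U (T(r, U) = -2*((-2 + U) + U) = -2*(-2 + 2*U) = 4 - 4*U)
a - T(-285, √((Y(2) - 1/(-87)) + 355)) = 158243 - (4 - 4*√(((½)*2 - 1/(-87)) + 355)) = 158243 - (4 - 4*√((1 - 1*(-1/87)) + 355)) = 158243 - (4 - 4*√((1 + 1/87) + 355)) = 158243 - (4 - 4*√(88/87 + 355)) = 158243 - (4 - 4*√2694651/87) = 158243 + (-4 + 4*√2694651/87) = 158239 + 4*√2694651/87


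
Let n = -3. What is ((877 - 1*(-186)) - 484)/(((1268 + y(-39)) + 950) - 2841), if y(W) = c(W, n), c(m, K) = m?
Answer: -579/662 ≈ -0.87462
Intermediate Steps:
y(W) = W
((877 - 1*(-186)) - 484)/(((1268 + y(-39)) + 950) - 2841) = ((877 - 1*(-186)) - 484)/(((1268 - 39) + 950) - 2841) = ((877 + 186) - 484)/((1229 + 950) - 2841) = (1063 - 484)/(2179 - 2841) = 579/(-662) = 579*(-1/662) = -579/662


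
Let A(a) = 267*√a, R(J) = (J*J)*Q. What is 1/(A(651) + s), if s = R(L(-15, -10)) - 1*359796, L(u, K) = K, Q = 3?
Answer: -39944/14354551653 - 89*√651/43063654959 ≈ -2.8354e-6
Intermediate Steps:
R(J) = 3*J² (R(J) = (J*J)*3 = J²*3 = 3*J²)
s = -359496 (s = 3*(-10)² - 1*359796 = 3*100 - 359796 = 300 - 359796 = -359496)
1/(A(651) + s) = 1/(267*√651 - 359496) = 1/(-359496 + 267*√651)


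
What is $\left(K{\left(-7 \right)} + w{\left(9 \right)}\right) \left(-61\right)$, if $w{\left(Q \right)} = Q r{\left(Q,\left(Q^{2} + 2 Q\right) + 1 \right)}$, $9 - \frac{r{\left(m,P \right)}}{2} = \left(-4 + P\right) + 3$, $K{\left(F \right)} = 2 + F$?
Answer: $99125$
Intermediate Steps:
$r{\left(m,P \right)} = 20 - 2 P$ ($r{\left(m,P \right)} = 18 - 2 \left(\left(-4 + P\right) + 3\right) = 18 - 2 \left(-1 + P\right) = 18 - \left(-2 + 2 P\right) = 20 - 2 P$)
$w{\left(Q \right)} = Q \left(18 - 4 Q - 2 Q^{2}\right)$ ($w{\left(Q \right)} = Q \left(20 - 2 \left(\left(Q^{2} + 2 Q\right) + 1\right)\right) = Q \left(20 - 2 \left(1 + Q^{2} + 2 Q\right)\right) = Q \left(20 - \left(2 + 2 Q^{2} + 4 Q\right)\right) = Q \left(18 - 4 Q - 2 Q^{2}\right)$)
$\left(K{\left(-7 \right)} + w{\left(9 \right)}\right) \left(-61\right) = \left(\left(2 - 7\right) + 2 \cdot 9 \left(9 - 9^{2} - 18\right)\right) \left(-61\right) = \left(-5 + 2 \cdot 9 \left(9 - 81 - 18\right)\right) \left(-61\right) = \left(-5 + 2 \cdot 9 \left(-90\right)\right) \left(-61\right) = \left(-5 - 1620\right) \left(-61\right) = \left(-1625\right) \left(-61\right) = 99125$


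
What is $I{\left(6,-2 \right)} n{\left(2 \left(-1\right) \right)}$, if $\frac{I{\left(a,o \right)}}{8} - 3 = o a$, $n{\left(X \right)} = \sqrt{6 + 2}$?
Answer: $- 144 \sqrt{2} \approx -203.65$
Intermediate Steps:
$n{\left(X \right)} = 2 \sqrt{2}$ ($n{\left(X \right)} = \sqrt{8} = 2 \sqrt{2}$)
$I{\left(a,o \right)} = 24 + 8 a o$ ($I{\left(a,o \right)} = 24 + 8 o a = 24 + 8 a o$)
$I{\left(6,-2 \right)} n{\left(2 \left(-1\right) \right)} = \left(24 + 8 \cdot 6 \left(-2\right)\right) 2 \sqrt{2} = \left(24 - 96\right) 2 \sqrt{2} = - 72 \cdot 2 \sqrt{2} = - 144 \sqrt{2}$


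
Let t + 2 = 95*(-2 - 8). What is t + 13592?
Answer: 12640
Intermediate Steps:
t = -952 (t = -2 + 95*(-2 - 8) = -2 + 95*(-10) = -2 - 950 = -952)
t + 13592 = -952 + 13592 = 12640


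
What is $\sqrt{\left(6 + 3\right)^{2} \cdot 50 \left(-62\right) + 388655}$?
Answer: $\sqrt{137555} \approx 370.88$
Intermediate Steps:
$\sqrt{\left(6 + 3\right)^{2} \cdot 50 \left(-62\right) + 388655} = \sqrt{9^{2} \cdot 50 \left(-62\right) + 388655} = \sqrt{81 \cdot 50 \left(-62\right) + 388655} = \sqrt{4050 \left(-62\right) + 388655} = \sqrt{-251100 + 388655} = \sqrt{137555}$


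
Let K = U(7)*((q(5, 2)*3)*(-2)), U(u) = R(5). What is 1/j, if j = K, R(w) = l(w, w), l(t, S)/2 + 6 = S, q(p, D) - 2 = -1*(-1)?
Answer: 1/36 ≈ 0.027778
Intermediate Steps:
q(p, D) = 3 (q(p, D) = 2 - 1*(-1) = 2 + 1 = 3)
l(t, S) = -12 + 2*S
R(w) = -12 + 2*w
U(u) = -2 (U(u) = -12 + 2*5 = -12 + 10 = -2)
K = 36 (K = -2*3*3*(-2) = -18*(-2) = -2*(-18) = 36)
j = 36
1/j = 1/36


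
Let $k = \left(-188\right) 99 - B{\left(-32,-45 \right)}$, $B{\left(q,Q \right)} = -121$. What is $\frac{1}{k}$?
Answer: $- \frac{1}{18491} \approx -5.408 \cdot 10^{-5}$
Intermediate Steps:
$k = -18491$ ($k = \left(-188\right) 99 - -121 = -18612 + 121 = -18491$)
$\frac{1}{k} = \frac{1}{-18491} = - \frac{1}{18491}$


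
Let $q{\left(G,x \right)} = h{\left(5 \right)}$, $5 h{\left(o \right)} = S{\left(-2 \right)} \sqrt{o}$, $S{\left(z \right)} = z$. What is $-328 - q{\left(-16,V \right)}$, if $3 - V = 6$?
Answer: $-328 + \frac{2 \sqrt{5}}{5} \approx -327.11$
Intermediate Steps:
$V = -3$ ($V = 3 - 6 = -3$)
$h{\left(o \right)} = - \frac{2 \sqrt{o}}{5}$ ($h{\left(o \right)} = \frac{\left(-2\right) \sqrt{o}}{5} = - \frac{2 \sqrt{o}}{5}$)
$q{\left(G,x \right)} = - \frac{2 \sqrt{5}}{5}$
$-328 - q{\left(-16,V \right)} = -328 - - \frac{2 \sqrt{5}}{5} = -328 + \frac{2 \sqrt{5}}{5}$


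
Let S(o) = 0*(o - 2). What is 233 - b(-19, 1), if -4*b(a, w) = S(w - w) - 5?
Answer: 927/4 ≈ 231.75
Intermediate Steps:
S(o) = 0 (S(o) = 0*(-2 + o) = 0)
b(a, w) = 5/4 (b(a, w) = -(0 - 5)/4 = -1/4*(-5) = 5/4)
233 - b(-19, 1) = 233 - 1*5/4 = 233 - 5/4 = 927/4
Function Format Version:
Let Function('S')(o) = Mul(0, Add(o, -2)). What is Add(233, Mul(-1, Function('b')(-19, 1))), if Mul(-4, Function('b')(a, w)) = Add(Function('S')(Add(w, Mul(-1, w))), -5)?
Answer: Rational(927, 4) ≈ 231.75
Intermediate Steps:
Function('S')(o) = 0 (Function('S')(o) = Mul(0, Add(-2, o)) = 0)
Function('b')(a, w) = Rational(5, 4) (Function('b')(a, w) = Mul(Rational(-1, 4), Add(0, -5)) = Mul(Rational(-1, 4), -5) = Rational(5, 4))
Add(233, Mul(-1, Function('b')(-19, 1))) = Add(233, Mul(-1, Rational(5, 4))) = Add(233, Rational(-5, 4)) = Rational(927, 4)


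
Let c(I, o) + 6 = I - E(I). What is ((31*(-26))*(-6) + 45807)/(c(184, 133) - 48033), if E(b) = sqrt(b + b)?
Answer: -2423520765/2290100657 + 202572*sqrt(23)/2290100657 ≈ -1.0578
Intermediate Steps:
E(b) = sqrt(2)*sqrt(b) (E(b) = sqrt(2*b) = sqrt(2)*sqrt(b))
c(I, o) = -6 + I - sqrt(2)*sqrt(I) (c(I, o) = -6 + (I - sqrt(2)*sqrt(I)) = -6 + I - sqrt(2)*sqrt(I))
((31*(-26))*(-6) + 45807)/(c(184, 133) - 48033) = ((31*(-26))*(-6) + 45807)/((-6 + 184 - sqrt(2)*sqrt(184)) - 48033) = (-806*(-6) + 45807)/((-6 + 184 - sqrt(2)*2*sqrt(46)) - 48033) = (4836 + 45807)/((-6 + 184 - 4*sqrt(23)) - 48033) = 50643/((178 - 4*sqrt(23)) - 48033) = 50643/(-47855 - 4*sqrt(23))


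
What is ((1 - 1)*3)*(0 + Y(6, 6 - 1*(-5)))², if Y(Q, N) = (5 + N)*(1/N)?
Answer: 0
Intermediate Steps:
Y(Q, N) = (5 + N)/N
((1 - 1)*3)*(0 + Y(6, 6 - 1*(-5)))² = ((1 - 1)*3)*(0 + (5 + (6 - 1*(-5)))/(6 - 1*(-5)))² = (0*3)*(0 + (5 + (6 + 5))/(6 + 5))² = 0*(0 + (5 + 11)/11)² = 0*(0 + (1/11)*16)² = 0*(0 + 16/11)² = 0*(16/11)² = 0*(256/121) = 0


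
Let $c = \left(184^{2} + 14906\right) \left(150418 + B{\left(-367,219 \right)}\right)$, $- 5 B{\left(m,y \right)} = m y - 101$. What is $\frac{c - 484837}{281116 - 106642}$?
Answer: $\frac{40595061583}{872370} \approx 46534.0$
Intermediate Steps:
$B{\left(m,y \right)} = \frac{101}{5} - \frac{m y}{5}$ ($B{\left(m,y \right)} = - \frac{m y - 101}{5} = - \frac{-101 + m y}{5} = \frac{101}{5} - \frac{m y}{5}$)
$c = \frac{40597485768}{5}$ ($c = \left(184^{2} + 14906\right) \left(150418 - \left(- \frac{101}{5} - \frac{80373}{5}\right)\right) = \left(33856 + 14906\right) \left(150418 + \left(\frac{101}{5} + \frac{80373}{5}\right)\right) = 48762 \left(150418 + \frac{80474}{5}\right) = 48762 \cdot \frac{832564}{5} = \frac{40597485768}{5} \approx 8.1195 \cdot 10^{9}$)
$\frac{c - 484837}{281116 - 106642} = \frac{\frac{40597485768}{5} - 484837}{281116 - 106642} = \frac{40595061583}{5 \cdot 174474} = \frac{40595061583}{5} \cdot \frac{1}{174474} = \frac{40595061583}{872370}$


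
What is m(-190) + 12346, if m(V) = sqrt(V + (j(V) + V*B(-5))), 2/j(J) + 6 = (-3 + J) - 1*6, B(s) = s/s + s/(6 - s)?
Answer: 12346 + 2*I*sqrt(373299465)/2255 ≈ 12346.0 + 17.136*I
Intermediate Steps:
B(s) = 1 + s/(6 - s)
j(J) = 2/(-15 + J) (j(J) = 2/(-6 + ((-3 + J) - 1*6)) = 2/(-6 + ((-3 + J) - 6)) = 2/(-6 + (-9 + J)) = 2/(-15 + J))
m(V) = sqrt(2/(-15 + V) + 17*V/11) (m(V) = sqrt(V + (2/(-15 + V) + V*(-6/(-6 - 5)))) = sqrt(V + (2/(-15 + V) + V*(-6/(-11)))) = sqrt(V + (2/(-15 + V) + V*(-6*(-1/11)))) = sqrt(V + (2/(-15 + V) + V*(6/11))) = sqrt(V + (2/(-15 + V) + 6*V/11)) = sqrt(2/(-15 + V) + 17*V/11))
m(-190) + 12346 = sqrt(187*(-190) + 242/(-15 - 190))/11 + 12346 = sqrt(-35530 + 242/(-205))/11 + 12346 = sqrt(-35530 + 242*(-1/205))/11 + 12346 = sqrt(-35530 - 242/205)/11 + 12346 = sqrt(-7283892/205)/11 + 12346 = (2*I*sqrt(373299465)/205)/11 + 12346 = 2*I*sqrt(373299465)/2255 + 12346 = 12346 + 2*I*sqrt(373299465)/2255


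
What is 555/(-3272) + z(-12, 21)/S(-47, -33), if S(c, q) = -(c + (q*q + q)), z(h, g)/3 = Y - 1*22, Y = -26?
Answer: -88827/3301448 ≈ -0.026905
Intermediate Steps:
z(h, g) = -144 (z(h, g) = 3*(-26 - 1*22) = 3*(-26 - 22) = 3*(-48) = -144)
S(c, q) = -c - q - q² (S(c, q) = -(c + (q² + q)) = -(c + (q + q²)) = -(c + q + q²) = -c - q - q²)
555/(-3272) + z(-12, 21)/S(-47, -33) = 555/(-3272) - 144/(-1*(-47) - 1*(-33) - 1*(-33)²) = 555*(-1/3272) - 144/(47 + 33 - 1*1089) = -555/3272 - 144/(47 + 33 - 1089) = -555/3272 - 144/(-1009) = -555/3272 - 144*(-1/1009) = -555/3272 + 144/1009 = -88827/3301448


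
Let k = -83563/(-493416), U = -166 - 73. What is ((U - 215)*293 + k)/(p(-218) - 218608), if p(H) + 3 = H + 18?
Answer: 65635099589/107964848376 ≈ 0.60793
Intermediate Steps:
p(H) = 15 + H (p(H) = -3 + (H + 18) = -3 + (18 + H) = 15 + H)
U = -239
k = 83563/493416 (k = -83563*(-1/493416) = 83563/493416 ≈ 0.16936)
((U - 215)*293 + k)/(p(-218) - 218608) = ((-239 - 215)*293 + 83563/493416)/((15 - 218) - 218608) = (-454*293 + 83563/493416)/(-203 - 218608) = (-133022 + 83563/493416)/(-218811) = -65635099589/493416*(-1/218811) = 65635099589/107964848376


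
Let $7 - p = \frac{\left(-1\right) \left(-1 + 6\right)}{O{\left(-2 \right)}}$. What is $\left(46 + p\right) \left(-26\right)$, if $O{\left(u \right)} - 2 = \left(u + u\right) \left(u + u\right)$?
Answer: $- \frac{12467}{9} \approx -1385.2$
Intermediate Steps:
$O{\left(u \right)} = 2 + 4 u^{2}$ ($O{\left(u \right)} = 2 + \left(u + u\right) \left(u + u\right) = 2 + 2 u 2 u = 2 + 4 u^{2}$)
$p = \frac{131}{18}$ ($p = 7 - \frac{\left(-1\right) \left(-1 + 6\right)}{2 + 4 \left(-2\right)^{2}} = 7 - \frac{\left(-1\right) 5}{2 + 4 \cdot 4} = 7 - - \frac{5}{2 + 16} = 7 - - \frac{5}{18} = 7 + \frac{5}{18} = \frac{131}{18} \approx 7.2778$)
$\left(46 + p\right) \left(-26\right) = \left(46 + \frac{131}{18}\right) \left(-26\right) = \frac{959}{18} \left(-26\right) = - \frac{12467}{9}$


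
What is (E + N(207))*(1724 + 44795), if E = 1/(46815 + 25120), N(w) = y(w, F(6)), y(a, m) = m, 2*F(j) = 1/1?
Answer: 3346437303/143870 ≈ 23260.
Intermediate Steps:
F(j) = ½ (F(j) = (½)/1 = (½)*1 = ½)
N(w) = ½
E = 1/71935 ≈ 1.3901e-5
(E + N(207))*(1724 + 44795) = (1/71935 + ½)*(1724 + 44795) = (71937/143870)*46519 = 3346437303/143870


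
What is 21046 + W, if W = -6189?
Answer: 14857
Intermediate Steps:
21046 + W = 21046 - 6189 = 14857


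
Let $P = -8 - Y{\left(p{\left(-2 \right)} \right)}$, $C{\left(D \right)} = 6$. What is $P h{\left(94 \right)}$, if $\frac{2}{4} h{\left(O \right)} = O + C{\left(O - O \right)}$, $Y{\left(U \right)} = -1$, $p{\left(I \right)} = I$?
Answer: $-1400$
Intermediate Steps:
$h{\left(O \right)} = 12 + 2 O$ ($h{\left(O \right)} = 2 \left(O + 6\right) = 2 \left(6 + O\right) = 12 + 2 O$)
$P = -7$ ($P = -8 - -1 = -8 + 1 = -7$)
$P h{\left(94 \right)} = - 7 \left(12 + 2 \cdot 94\right) = - 7 \left(12 + 188\right) = \left(-7\right) 200 = -1400$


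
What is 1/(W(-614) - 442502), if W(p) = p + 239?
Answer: -1/442877 ≈ -2.2580e-6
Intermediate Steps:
W(p) = 239 + p
1/(W(-614) - 442502) = 1/((239 - 614) - 442502) = 1/(-375 - 442502) = 1/(-442877) = -1/442877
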